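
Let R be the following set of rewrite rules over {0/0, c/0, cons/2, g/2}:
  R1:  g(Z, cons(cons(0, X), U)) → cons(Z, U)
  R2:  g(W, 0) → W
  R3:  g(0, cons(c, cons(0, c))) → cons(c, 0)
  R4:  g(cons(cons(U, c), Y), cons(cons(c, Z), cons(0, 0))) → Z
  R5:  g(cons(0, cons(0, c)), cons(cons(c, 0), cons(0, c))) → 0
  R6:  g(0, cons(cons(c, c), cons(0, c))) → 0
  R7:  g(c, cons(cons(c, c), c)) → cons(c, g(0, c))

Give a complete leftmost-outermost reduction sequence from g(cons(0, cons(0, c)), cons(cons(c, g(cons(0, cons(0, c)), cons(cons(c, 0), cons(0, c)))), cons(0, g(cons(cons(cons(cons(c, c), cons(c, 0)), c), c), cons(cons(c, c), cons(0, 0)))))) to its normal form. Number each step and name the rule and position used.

0

1. g(cons(0, cons(0, c)), cons(cons(c, g(cons(0, cons(0, c)), cons(cons(c, 0), cons(0, c)))), cons(0, g(cons(cons(cons(cons(c, c), cons(c, 0)), c), c), cons(cons(c, c), cons(0, 0))))))  →  g(cons(0, cons(0, c)), cons(cons(c, 0), cons(0, g(cons(cons(cons(cons(c, c), cons(c, 0)), c), c), cons(cons(c, c), cons(0, 0))))))   [R5 at 2.1.2]
2. g(cons(0, cons(0, c)), cons(cons(c, 0), cons(0, g(cons(cons(cons(cons(c, c), cons(c, 0)), c), c), cons(cons(c, c), cons(0, 0))))))  →  g(cons(0, cons(0, c)), cons(cons(c, 0), cons(0, c)))   [R4 at 2.2.2]
3. g(cons(0, cons(0, c)), cons(cons(c, 0), cons(0, c)))  →  0   [R5 at ε]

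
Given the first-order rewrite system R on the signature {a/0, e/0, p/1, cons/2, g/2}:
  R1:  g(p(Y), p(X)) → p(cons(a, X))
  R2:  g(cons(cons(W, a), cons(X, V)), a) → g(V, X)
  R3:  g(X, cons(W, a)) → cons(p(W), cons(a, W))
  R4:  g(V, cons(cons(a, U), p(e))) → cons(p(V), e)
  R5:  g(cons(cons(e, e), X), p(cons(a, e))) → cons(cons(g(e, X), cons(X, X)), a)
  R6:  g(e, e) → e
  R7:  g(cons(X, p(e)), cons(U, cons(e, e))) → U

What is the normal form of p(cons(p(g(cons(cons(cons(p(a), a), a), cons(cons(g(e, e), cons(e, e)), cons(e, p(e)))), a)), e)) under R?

p(cons(p(e), e))

1. p(cons(p(g(cons(cons(cons(p(a), a), a), cons(cons(g(e, e), cons(e, e)), cons(e, p(e)))), a)), e))  →  p(cons(p(g(cons(e, p(e)), cons(g(e, e), cons(e, e)))), e))   [R2 at 1.1.1]
2. p(cons(p(g(cons(e, p(e)), cons(g(e, e), cons(e, e)))), e))  →  p(cons(p(g(e, e)), e))   [R7 at 1.1.1]
3. p(cons(p(g(e, e)), e))  →  p(cons(p(e), e))   [R6 at 1.1.1]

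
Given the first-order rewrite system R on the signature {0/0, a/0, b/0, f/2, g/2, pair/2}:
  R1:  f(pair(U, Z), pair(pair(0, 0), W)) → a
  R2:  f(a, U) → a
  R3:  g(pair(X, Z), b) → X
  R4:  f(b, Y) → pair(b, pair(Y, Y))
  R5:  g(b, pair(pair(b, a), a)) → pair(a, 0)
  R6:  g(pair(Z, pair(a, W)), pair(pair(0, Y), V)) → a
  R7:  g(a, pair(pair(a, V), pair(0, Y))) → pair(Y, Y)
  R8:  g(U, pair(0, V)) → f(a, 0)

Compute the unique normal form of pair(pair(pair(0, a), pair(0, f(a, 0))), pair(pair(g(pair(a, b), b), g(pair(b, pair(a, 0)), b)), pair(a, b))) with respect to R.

pair(pair(pair(0, a), pair(0, a)), pair(pair(a, b), pair(a, b)))

1. pair(pair(pair(0, a), pair(0, f(a, 0))), pair(pair(g(pair(a, b), b), g(pair(b, pair(a, 0)), b)), pair(a, b)))  →  pair(pair(pair(0, a), pair(0, a)), pair(pair(g(pair(a, b), b), g(pair(b, pair(a, 0)), b)), pair(a, b)))   [R2 at 1.2.2]
2. pair(pair(pair(0, a), pair(0, a)), pair(pair(g(pair(a, b), b), g(pair(b, pair(a, 0)), b)), pair(a, b)))  →  pair(pair(pair(0, a), pair(0, a)), pair(pair(a, g(pair(b, pair(a, 0)), b)), pair(a, b)))   [R3 at 2.1.1]
3. pair(pair(pair(0, a), pair(0, a)), pair(pair(a, g(pair(b, pair(a, 0)), b)), pair(a, b)))  →  pair(pair(pair(0, a), pair(0, a)), pair(pair(a, b), pair(a, b)))   [R3 at 2.1.2]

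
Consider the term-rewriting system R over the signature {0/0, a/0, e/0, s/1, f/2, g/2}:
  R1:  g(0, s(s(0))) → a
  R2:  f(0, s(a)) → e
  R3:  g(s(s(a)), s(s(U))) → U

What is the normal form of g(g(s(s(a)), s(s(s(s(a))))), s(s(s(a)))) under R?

s(a)

1. g(g(s(s(a)), s(s(s(s(a))))), s(s(s(a))))  →  g(s(s(a)), s(s(s(a))))   [R3 at 1]
2. g(s(s(a)), s(s(s(a))))  →  s(a)   [R3 at ε]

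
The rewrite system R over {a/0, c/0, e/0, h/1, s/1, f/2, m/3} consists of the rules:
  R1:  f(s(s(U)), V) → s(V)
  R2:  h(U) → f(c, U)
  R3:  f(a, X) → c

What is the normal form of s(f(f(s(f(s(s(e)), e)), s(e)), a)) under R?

1. s(f(f(s(f(s(s(e)), e)), s(e)), a))  →  s(f(f(s(s(e)), s(e)), a))   [R1 at 1.1.1.1]
2. s(f(f(s(s(e)), s(e)), a))  →  s(f(s(s(e)), a))   [R1 at 1.1]
3. s(f(s(s(e)), a))  →  s(s(a))   [R1 at 1]

s(s(a))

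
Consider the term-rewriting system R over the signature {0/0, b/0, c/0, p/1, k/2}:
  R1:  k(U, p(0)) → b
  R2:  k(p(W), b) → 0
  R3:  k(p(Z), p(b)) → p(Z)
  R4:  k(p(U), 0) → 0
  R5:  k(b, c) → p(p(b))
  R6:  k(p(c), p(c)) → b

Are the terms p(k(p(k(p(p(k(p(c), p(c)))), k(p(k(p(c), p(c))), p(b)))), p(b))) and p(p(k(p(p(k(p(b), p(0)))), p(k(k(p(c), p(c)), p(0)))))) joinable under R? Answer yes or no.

yes — NF(t₁) = p(p(p(p(b)))), NF(t₂) = p(p(p(p(b))))

Reduce t₁ = p(k(p(k(p(p(k(p(c), p(c)))), k(p(k(p(c), p(c))), p(b)))), p(b))):
1. p(k(p(k(p(p(k(p(c), p(c)))), k(p(k(p(c), p(c))), p(b)))), p(b)))  →  p(p(k(p(p(k(p(c), p(c)))), k(p(k(p(c), p(c))), p(b)))))   [R3 at 1]
2. p(p(k(p(p(k(p(c), p(c)))), k(p(k(p(c), p(c))), p(b)))))  →  p(p(k(p(p(b)), k(p(k(p(c), p(c))), p(b)))))   [R6 at 1.1.1.1.1]
3. p(p(k(p(p(b)), k(p(k(p(c), p(c))), p(b)))))  →  p(p(k(p(p(b)), p(k(p(c), p(c))))))   [R3 at 1.1.2]
4. p(p(k(p(p(b)), p(k(p(c), p(c))))))  →  p(p(k(p(p(b)), p(b))))   [R6 at 1.1.2.1]
5. p(p(k(p(p(b)), p(b))))  →  p(p(p(p(b))))   [R3 at 1.1]

Reduce t₂ = p(p(k(p(p(k(p(b), p(0)))), p(k(k(p(c), p(c)), p(0)))))):
1. p(p(k(p(p(k(p(b), p(0)))), p(k(k(p(c), p(c)), p(0))))))  →  p(p(k(p(p(b)), p(k(k(p(c), p(c)), p(0))))))   [R1 at 1.1.1.1.1]
2. p(p(k(p(p(b)), p(k(k(p(c), p(c)), p(0))))))  →  p(p(k(p(p(b)), p(b))))   [R1 at 1.1.2.1]
3. p(p(k(p(p(b)), p(b))))  →  p(p(p(p(b))))   [R3 at 1.1]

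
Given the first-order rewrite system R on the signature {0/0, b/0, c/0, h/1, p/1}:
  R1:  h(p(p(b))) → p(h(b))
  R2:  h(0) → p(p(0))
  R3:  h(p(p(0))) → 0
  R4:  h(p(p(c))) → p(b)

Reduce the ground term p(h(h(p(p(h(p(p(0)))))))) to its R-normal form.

p(p(p(0)))

1. p(h(h(p(p(h(p(p(0))))))))  →  p(h(h(p(p(0)))))   [R3 at 1.1.1.1.1]
2. p(h(h(p(p(0)))))  →  p(h(0))   [R3 at 1.1]
3. p(h(0))  →  p(p(p(0)))   [R2 at 1]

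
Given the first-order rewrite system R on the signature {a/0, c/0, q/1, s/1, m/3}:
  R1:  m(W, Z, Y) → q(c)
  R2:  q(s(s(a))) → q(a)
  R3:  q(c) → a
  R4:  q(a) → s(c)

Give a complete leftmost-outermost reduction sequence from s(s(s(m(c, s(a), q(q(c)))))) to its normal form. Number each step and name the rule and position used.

1. s(s(s(m(c, s(a), q(q(c))))))  →  s(s(s(q(c))))   [R1 at 1.1.1]
2. s(s(s(q(c))))  →  s(s(s(a)))   [R3 at 1.1.1]

s(s(s(a)))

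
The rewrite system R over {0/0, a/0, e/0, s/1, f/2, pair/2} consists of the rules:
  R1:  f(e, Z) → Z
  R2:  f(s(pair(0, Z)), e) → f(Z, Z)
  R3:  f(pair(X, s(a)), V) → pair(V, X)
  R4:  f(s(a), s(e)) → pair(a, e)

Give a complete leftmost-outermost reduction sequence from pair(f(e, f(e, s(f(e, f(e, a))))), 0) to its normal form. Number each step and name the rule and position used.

1. pair(f(e, f(e, s(f(e, f(e, a))))), 0)  →  pair(f(e, s(f(e, f(e, a)))), 0)   [R1 at 1]
2. pair(f(e, s(f(e, f(e, a)))), 0)  →  pair(s(f(e, f(e, a))), 0)   [R1 at 1]
3. pair(s(f(e, f(e, a))), 0)  →  pair(s(f(e, a)), 0)   [R1 at 1.1]
4. pair(s(f(e, a)), 0)  →  pair(s(a), 0)   [R1 at 1.1]

pair(s(a), 0)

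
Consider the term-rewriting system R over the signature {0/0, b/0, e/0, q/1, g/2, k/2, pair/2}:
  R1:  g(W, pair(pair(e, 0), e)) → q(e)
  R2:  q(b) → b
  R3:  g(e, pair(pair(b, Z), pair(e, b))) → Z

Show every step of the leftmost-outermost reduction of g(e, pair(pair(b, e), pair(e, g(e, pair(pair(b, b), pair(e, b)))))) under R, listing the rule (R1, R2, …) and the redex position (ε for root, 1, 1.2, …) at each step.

e

1. g(e, pair(pair(b, e), pair(e, g(e, pair(pair(b, b), pair(e, b))))))  →  g(e, pair(pair(b, e), pair(e, b)))   [R3 at 2.2.2]
2. g(e, pair(pair(b, e), pair(e, b)))  →  e   [R3 at ε]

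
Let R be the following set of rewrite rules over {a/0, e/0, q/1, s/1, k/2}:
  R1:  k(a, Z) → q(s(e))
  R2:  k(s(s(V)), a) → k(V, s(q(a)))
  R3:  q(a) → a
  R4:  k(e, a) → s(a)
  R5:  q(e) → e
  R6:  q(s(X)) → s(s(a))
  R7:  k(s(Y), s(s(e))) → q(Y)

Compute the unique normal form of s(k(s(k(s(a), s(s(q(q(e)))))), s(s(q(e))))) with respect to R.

s(a)

1. s(k(s(k(s(a), s(s(q(q(e)))))), s(s(q(e)))))  →  s(k(s(k(s(a), s(s(q(e))))), s(s(q(e)))))   [R5 at 1.1.1.2.1.1.1]
2. s(k(s(k(s(a), s(s(q(e))))), s(s(q(e)))))  →  s(k(s(k(s(a), s(s(e)))), s(s(q(e)))))   [R5 at 1.1.1.2.1.1]
3. s(k(s(k(s(a), s(s(e)))), s(s(q(e)))))  →  s(k(s(q(a)), s(s(q(e)))))   [R7 at 1.1.1]
4. s(k(s(q(a)), s(s(q(e)))))  →  s(k(s(a), s(s(q(e)))))   [R3 at 1.1.1]
5. s(k(s(a), s(s(q(e)))))  →  s(k(s(a), s(s(e))))   [R5 at 1.2.1.1]
6. s(k(s(a), s(s(e))))  →  s(q(a))   [R7 at 1]
7. s(q(a))  →  s(a)   [R3 at 1]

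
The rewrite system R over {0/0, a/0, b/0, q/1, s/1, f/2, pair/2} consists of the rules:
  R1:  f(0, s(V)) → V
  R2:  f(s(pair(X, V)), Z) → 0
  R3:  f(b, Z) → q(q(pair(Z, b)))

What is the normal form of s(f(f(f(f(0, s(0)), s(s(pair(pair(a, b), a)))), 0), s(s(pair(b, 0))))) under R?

1. s(f(f(f(f(0, s(0)), s(s(pair(pair(a, b), a)))), 0), s(s(pair(b, 0)))))  →  s(f(f(f(0, s(s(pair(pair(a, b), a)))), 0), s(s(pair(b, 0)))))   [R1 at 1.1.1.1]
2. s(f(f(f(0, s(s(pair(pair(a, b), a)))), 0), s(s(pair(b, 0)))))  →  s(f(f(s(pair(pair(a, b), a)), 0), s(s(pair(b, 0)))))   [R1 at 1.1.1]
3. s(f(f(s(pair(pair(a, b), a)), 0), s(s(pair(b, 0)))))  →  s(f(0, s(s(pair(b, 0)))))   [R2 at 1.1]
4. s(f(0, s(s(pair(b, 0)))))  →  s(s(pair(b, 0)))   [R1 at 1]

s(s(pair(b, 0)))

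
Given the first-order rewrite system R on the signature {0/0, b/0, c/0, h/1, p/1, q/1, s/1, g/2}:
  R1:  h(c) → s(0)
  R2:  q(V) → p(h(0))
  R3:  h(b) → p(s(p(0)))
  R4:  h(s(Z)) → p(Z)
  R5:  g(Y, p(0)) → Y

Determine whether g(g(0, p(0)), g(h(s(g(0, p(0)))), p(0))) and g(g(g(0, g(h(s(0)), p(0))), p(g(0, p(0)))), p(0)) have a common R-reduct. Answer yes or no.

Reduce t₁ = g(g(0, p(0)), g(h(s(g(0, p(0)))), p(0))):
1. g(g(0, p(0)), g(h(s(g(0, p(0)))), p(0)))  →  g(0, g(h(s(g(0, p(0)))), p(0)))   [R5 at 1]
2. g(0, g(h(s(g(0, p(0)))), p(0)))  →  g(0, h(s(g(0, p(0)))))   [R5 at 2]
3. g(0, h(s(g(0, p(0)))))  →  g(0, p(g(0, p(0))))   [R4 at 2]
4. g(0, p(g(0, p(0))))  →  g(0, p(0))   [R5 at 2.1]
5. g(0, p(0))  →  0   [R5 at ε]

Reduce t₂ = g(g(g(0, g(h(s(0)), p(0))), p(g(0, p(0)))), p(0)):
1. g(g(g(0, g(h(s(0)), p(0))), p(g(0, p(0)))), p(0))  →  g(g(0, g(h(s(0)), p(0))), p(g(0, p(0))))   [R5 at ε]
2. g(g(0, g(h(s(0)), p(0))), p(g(0, p(0))))  →  g(g(0, h(s(0))), p(g(0, p(0))))   [R5 at 1.2]
3. g(g(0, h(s(0))), p(g(0, p(0))))  →  g(g(0, p(0)), p(g(0, p(0))))   [R4 at 1.2]
4. g(g(0, p(0)), p(g(0, p(0))))  →  g(0, p(g(0, p(0))))   [R5 at 1]
5. g(0, p(g(0, p(0))))  →  g(0, p(0))   [R5 at 2.1]
6. g(0, p(0))  →  0   [R5 at ε]

yes — NF(t₁) = 0, NF(t₂) = 0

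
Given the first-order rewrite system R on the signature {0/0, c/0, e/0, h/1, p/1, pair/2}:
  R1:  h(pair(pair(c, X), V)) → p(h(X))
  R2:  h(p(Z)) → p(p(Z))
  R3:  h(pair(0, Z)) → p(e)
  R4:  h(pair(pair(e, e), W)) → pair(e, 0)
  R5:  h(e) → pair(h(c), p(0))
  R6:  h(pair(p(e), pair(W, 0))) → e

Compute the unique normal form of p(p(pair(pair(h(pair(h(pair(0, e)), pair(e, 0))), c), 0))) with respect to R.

p(p(pair(pair(e, c), 0)))

1. p(p(pair(pair(h(pair(h(pair(0, e)), pair(e, 0))), c), 0)))  →  p(p(pair(pair(h(pair(p(e), pair(e, 0))), c), 0)))   [R3 at 1.1.1.1.1.1]
2. p(p(pair(pair(h(pair(p(e), pair(e, 0))), c), 0)))  →  p(p(pair(pair(e, c), 0)))   [R6 at 1.1.1.1]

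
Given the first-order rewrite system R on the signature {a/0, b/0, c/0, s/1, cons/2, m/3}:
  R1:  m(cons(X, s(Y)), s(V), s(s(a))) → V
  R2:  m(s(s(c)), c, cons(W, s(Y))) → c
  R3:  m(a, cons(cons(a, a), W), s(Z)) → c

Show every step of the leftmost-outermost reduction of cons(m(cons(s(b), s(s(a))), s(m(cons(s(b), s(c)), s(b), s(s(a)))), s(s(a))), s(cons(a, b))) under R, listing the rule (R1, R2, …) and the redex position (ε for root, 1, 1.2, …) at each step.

1. cons(m(cons(s(b), s(s(a))), s(m(cons(s(b), s(c)), s(b), s(s(a)))), s(s(a))), s(cons(a, b)))  →  cons(m(cons(s(b), s(c)), s(b), s(s(a))), s(cons(a, b)))   [R1 at 1]
2. cons(m(cons(s(b), s(c)), s(b), s(s(a))), s(cons(a, b)))  →  cons(b, s(cons(a, b)))   [R1 at 1]

cons(b, s(cons(a, b)))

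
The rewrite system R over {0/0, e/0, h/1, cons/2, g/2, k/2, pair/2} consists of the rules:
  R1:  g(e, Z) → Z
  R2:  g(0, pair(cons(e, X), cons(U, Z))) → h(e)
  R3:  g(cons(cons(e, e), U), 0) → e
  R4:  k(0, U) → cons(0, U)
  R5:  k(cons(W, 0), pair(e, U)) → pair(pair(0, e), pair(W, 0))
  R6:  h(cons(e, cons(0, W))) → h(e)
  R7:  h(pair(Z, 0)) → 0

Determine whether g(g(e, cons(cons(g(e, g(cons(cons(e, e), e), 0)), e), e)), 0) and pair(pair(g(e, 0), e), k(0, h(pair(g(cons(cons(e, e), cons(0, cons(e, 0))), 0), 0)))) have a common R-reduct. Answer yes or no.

Reduce t₁ = g(g(e, cons(cons(g(e, g(cons(cons(e, e), e), 0)), e), e)), 0):
1. g(g(e, cons(cons(g(e, g(cons(cons(e, e), e), 0)), e), e)), 0)  →  g(cons(cons(g(e, g(cons(cons(e, e), e), 0)), e), e), 0)   [R1 at 1]
2. g(cons(cons(g(e, g(cons(cons(e, e), e), 0)), e), e), 0)  →  g(cons(cons(g(cons(cons(e, e), e), 0), e), e), 0)   [R1 at 1.1.1]
3. g(cons(cons(g(cons(cons(e, e), e), 0), e), e), 0)  →  g(cons(cons(e, e), e), 0)   [R3 at 1.1.1]
4. g(cons(cons(e, e), e), 0)  →  e   [R3 at ε]

Reduce t₂ = pair(pair(g(e, 0), e), k(0, h(pair(g(cons(cons(e, e), cons(0, cons(e, 0))), 0), 0)))):
1. pair(pair(g(e, 0), e), k(0, h(pair(g(cons(cons(e, e), cons(0, cons(e, 0))), 0), 0))))  →  pair(pair(0, e), k(0, h(pair(g(cons(cons(e, e), cons(0, cons(e, 0))), 0), 0))))   [R1 at 1.1]
2. pair(pair(0, e), k(0, h(pair(g(cons(cons(e, e), cons(0, cons(e, 0))), 0), 0))))  →  pair(pair(0, e), cons(0, h(pair(g(cons(cons(e, e), cons(0, cons(e, 0))), 0), 0))))   [R4 at 2]
3. pair(pair(0, e), cons(0, h(pair(g(cons(cons(e, e), cons(0, cons(e, 0))), 0), 0))))  →  pair(pair(0, e), cons(0, 0))   [R7 at 2.2]

no — NF(t₁) = e, NF(t₂) = pair(pair(0, e), cons(0, 0))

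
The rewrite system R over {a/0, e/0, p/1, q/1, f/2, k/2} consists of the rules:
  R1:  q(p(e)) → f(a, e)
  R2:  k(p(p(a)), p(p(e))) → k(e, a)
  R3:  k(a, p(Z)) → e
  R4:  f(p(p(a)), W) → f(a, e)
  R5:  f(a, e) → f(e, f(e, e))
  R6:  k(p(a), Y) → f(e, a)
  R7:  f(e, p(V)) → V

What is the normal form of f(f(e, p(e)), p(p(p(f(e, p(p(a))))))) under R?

p(p(p(a)))

1. f(f(e, p(e)), p(p(p(f(e, p(p(a)))))))  →  f(e, p(p(p(f(e, p(p(a)))))))   [R7 at 1]
2. f(e, p(p(p(f(e, p(p(a)))))))  →  p(p(f(e, p(p(a)))))   [R7 at ε]
3. p(p(f(e, p(p(a)))))  →  p(p(p(a)))   [R7 at 1.1]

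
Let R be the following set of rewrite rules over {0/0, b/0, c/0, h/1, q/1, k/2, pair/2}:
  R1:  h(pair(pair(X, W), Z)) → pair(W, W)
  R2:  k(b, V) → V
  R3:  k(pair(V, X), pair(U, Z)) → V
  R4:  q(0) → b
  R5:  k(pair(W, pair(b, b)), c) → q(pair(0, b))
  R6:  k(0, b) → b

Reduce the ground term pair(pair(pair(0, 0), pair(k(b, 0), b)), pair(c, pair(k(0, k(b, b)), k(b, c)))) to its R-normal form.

pair(pair(pair(0, 0), pair(0, b)), pair(c, pair(b, c)))

1. pair(pair(pair(0, 0), pair(k(b, 0), b)), pair(c, pair(k(0, k(b, b)), k(b, c))))  →  pair(pair(pair(0, 0), pair(0, b)), pair(c, pair(k(0, k(b, b)), k(b, c))))   [R2 at 1.2.1]
2. pair(pair(pair(0, 0), pair(0, b)), pair(c, pair(k(0, k(b, b)), k(b, c))))  →  pair(pair(pair(0, 0), pair(0, b)), pair(c, pair(k(0, b), k(b, c))))   [R2 at 2.2.1.2]
3. pair(pair(pair(0, 0), pair(0, b)), pair(c, pair(k(0, b), k(b, c))))  →  pair(pair(pair(0, 0), pair(0, b)), pair(c, pair(b, k(b, c))))   [R6 at 2.2.1]
4. pair(pair(pair(0, 0), pair(0, b)), pair(c, pair(b, k(b, c))))  →  pair(pair(pair(0, 0), pair(0, b)), pair(c, pair(b, c)))   [R2 at 2.2.2]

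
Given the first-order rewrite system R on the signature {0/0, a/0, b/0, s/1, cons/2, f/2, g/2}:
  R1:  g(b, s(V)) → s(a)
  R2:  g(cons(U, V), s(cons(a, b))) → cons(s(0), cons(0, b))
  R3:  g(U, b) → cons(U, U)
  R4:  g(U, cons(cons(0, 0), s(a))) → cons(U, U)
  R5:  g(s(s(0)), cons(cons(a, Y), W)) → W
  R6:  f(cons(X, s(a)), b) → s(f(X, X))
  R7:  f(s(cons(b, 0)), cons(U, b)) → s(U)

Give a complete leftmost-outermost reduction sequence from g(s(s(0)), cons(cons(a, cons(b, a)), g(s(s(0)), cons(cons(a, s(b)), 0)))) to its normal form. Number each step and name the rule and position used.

1. g(s(s(0)), cons(cons(a, cons(b, a)), g(s(s(0)), cons(cons(a, s(b)), 0))))  →  g(s(s(0)), cons(cons(a, s(b)), 0))   [R5 at ε]
2. g(s(s(0)), cons(cons(a, s(b)), 0))  →  0   [R5 at ε]

0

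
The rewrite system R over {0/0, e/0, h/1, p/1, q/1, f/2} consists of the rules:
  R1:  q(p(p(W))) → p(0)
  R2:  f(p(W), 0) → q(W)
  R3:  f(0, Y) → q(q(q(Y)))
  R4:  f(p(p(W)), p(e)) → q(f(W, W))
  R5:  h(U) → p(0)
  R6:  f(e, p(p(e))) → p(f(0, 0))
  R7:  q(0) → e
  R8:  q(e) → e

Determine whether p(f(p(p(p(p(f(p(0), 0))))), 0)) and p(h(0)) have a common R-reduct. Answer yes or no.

yes — NF(t₁) = p(p(0)), NF(t₂) = p(p(0))

Reduce t₁ = p(f(p(p(p(p(f(p(0), 0))))), 0)):
1. p(f(p(p(p(p(f(p(0), 0))))), 0))  →  p(q(p(p(p(f(p(0), 0))))))   [R2 at 1]
2. p(q(p(p(p(f(p(0), 0))))))  →  p(p(0))   [R1 at 1]

Reduce t₂ = p(h(0)):
1. p(h(0))  →  p(p(0))   [R5 at 1]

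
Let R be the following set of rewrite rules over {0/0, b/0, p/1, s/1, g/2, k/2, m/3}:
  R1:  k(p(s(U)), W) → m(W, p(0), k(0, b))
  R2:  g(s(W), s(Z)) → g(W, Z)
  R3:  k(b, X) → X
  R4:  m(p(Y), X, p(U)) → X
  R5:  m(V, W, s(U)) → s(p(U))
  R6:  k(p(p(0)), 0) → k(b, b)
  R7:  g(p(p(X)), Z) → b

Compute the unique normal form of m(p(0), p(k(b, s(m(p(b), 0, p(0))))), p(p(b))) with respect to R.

p(s(0))

1. m(p(0), p(k(b, s(m(p(b), 0, p(0))))), p(p(b)))  →  p(k(b, s(m(p(b), 0, p(0)))))   [R4 at ε]
2. p(k(b, s(m(p(b), 0, p(0)))))  →  p(s(m(p(b), 0, p(0))))   [R3 at 1]
3. p(s(m(p(b), 0, p(0))))  →  p(s(0))   [R4 at 1.1]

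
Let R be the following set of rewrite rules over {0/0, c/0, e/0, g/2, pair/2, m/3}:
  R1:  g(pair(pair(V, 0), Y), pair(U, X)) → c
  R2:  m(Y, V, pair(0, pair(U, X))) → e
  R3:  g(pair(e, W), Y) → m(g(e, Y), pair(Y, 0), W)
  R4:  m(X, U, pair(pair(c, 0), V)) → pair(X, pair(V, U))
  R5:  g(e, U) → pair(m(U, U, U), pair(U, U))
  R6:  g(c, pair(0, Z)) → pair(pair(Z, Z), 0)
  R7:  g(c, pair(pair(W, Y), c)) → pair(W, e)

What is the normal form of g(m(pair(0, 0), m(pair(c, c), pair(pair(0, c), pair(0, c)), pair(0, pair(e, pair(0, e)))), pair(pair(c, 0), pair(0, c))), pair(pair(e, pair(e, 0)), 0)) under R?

c

1. g(m(pair(0, 0), m(pair(c, c), pair(pair(0, c), pair(0, c)), pair(0, pair(e, pair(0, e)))), pair(pair(c, 0), pair(0, c))), pair(pair(e, pair(e, 0)), 0))  →  g(pair(pair(0, 0), pair(pair(0, c), m(pair(c, c), pair(pair(0, c), pair(0, c)), pair(0, pair(e, pair(0, e)))))), pair(pair(e, pair(e, 0)), 0))   [R4 at 1]
2. g(pair(pair(0, 0), pair(pair(0, c), m(pair(c, c), pair(pair(0, c), pair(0, c)), pair(0, pair(e, pair(0, e)))))), pair(pair(e, pair(e, 0)), 0))  →  c   [R1 at ε]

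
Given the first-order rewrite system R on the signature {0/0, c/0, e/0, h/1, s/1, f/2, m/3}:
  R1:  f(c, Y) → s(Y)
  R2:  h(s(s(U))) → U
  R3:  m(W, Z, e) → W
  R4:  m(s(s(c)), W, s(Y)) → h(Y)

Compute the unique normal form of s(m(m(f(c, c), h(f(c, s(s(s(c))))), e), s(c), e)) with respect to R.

s(s(c))

1. s(m(m(f(c, c), h(f(c, s(s(s(c))))), e), s(c), e))  →  s(m(f(c, c), h(f(c, s(s(s(c))))), e))   [R3 at 1]
2. s(m(f(c, c), h(f(c, s(s(s(c))))), e))  →  s(f(c, c))   [R3 at 1]
3. s(f(c, c))  →  s(s(c))   [R1 at 1]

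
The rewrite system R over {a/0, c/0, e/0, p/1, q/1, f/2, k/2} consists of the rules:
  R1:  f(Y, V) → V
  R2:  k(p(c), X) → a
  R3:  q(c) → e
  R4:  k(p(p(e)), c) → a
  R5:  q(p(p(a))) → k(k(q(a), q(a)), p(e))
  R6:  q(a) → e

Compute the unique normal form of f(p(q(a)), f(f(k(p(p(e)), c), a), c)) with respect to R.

1. f(p(q(a)), f(f(k(p(p(e)), c), a), c))  →  f(f(k(p(p(e)), c), a), c)   [R1 at ε]
2. f(f(k(p(p(e)), c), a), c)  →  c   [R1 at ε]

c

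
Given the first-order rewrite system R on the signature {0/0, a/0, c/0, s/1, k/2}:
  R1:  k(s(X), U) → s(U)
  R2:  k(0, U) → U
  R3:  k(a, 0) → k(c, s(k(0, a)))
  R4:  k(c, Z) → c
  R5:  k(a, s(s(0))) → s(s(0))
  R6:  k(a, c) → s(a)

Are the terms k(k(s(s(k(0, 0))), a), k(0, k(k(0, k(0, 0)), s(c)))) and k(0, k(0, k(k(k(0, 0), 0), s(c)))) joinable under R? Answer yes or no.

no — NF(t₁) = s(s(c)), NF(t₂) = s(c)

Reduce t₁ = k(k(s(s(k(0, 0))), a), k(0, k(k(0, k(0, 0)), s(c)))):
1. k(k(s(s(k(0, 0))), a), k(0, k(k(0, k(0, 0)), s(c))))  →  k(s(a), k(0, k(k(0, k(0, 0)), s(c))))   [R1 at 1]
2. k(s(a), k(0, k(k(0, k(0, 0)), s(c))))  →  s(k(0, k(k(0, k(0, 0)), s(c))))   [R1 at ε]
3. s(k(0, k(k(0, k(0, 0)), s(c))))  →  s(k(k(0, k(0, 0)), s(c)))   [R2 at 1]
4. s(k(k(0, k(0, 0)), s(c)))  →  s(k(k(0, 0), s(c)))   [R2 at 1.1]
5. s(k(k(0, 0), s(c)))  →  s(k(0, s(c)))   [R2 at 1.1]
6. s(k(0, s(c)))  →  s(s(c))   [R2 at 1]

Reduce t₂ = k(0, k(0, k(k(k(0, 0), 0), s(c)))):
1. k(0, k(0, k(k(k(0, 0), 0), s(c))))  →  k(0, k(k(k(0, 0), 0), s(c)))   [R2 at ε]
2. k(0, k(k(k(0, 0), 0), s(c)))  →  k(k(k(0, 0), 0), s(c))   [R2 at ε]
3. k(k(k(0, 0), 0), s(c))  →  k(k(0, 0), s(c))   [R2 at 1.1]
4. k(k(0, 0), s(c))  →  k(0, s(c))   [R2 at 1]
5. k(0, s(c))  →  s(c)   [R2 at ε]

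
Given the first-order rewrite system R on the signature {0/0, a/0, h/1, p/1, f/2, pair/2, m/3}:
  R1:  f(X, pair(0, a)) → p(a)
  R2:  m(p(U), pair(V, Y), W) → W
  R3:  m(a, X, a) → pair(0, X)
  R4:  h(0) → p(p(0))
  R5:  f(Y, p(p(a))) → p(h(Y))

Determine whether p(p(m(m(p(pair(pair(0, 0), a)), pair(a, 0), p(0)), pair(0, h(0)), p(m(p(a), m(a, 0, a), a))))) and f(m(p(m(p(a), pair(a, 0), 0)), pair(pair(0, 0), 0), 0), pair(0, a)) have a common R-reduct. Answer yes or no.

Reduce t₁ = p(p(m(m(p(pair(pair(0, 0), a)), pair(a, 0), p(0)), pair(0, h(0)), p(m(p(a), m(a, 0, a), a))))):
1. p(p(m(m(p(pair(pair(0, 0), a)), pair(a, 0), p(0)), pair(0, h(0)), p(m(p(a), m(a, 0, a), a)))))  →  p(p(m(p(0), pair(0, h(0)), p(m(p(a), m(a, 0, a), a)))))   [R2 at 1.1.1]
2. p(p(m(p(0), pair(0, h(0)), p(m(p(a), m(a, 0, a), a)))))  →  p(p(p(m(p(a), m(a, 0, a), a))))   [R2 at 1.1]
3. p(p(p(m(p(a), m(a, 0, a), a))))  →  p(p(p(m(p(a), pair(0, 0), a))))   [R3 at 1.1.1.2]
4. p(p(p(m(p(a), pair(0, 0), a))))  →  p(p(p(a)))   [R2 at 1.1.1]

Reduce t₂ = f(m(p(m(p(a), pair(a, 0), 0)), pair(pair(0, 0), 0), 0), pair(0, a)):
1. f(m(p(m(p(a), pair(a, 0), 0)), pair(pair(0, 0), 0), 0), pair(0, a))  →  p(a)   [R1 at ε]

no — NF(t₁) = p(p(p(a))), NF(t₂) = p(a)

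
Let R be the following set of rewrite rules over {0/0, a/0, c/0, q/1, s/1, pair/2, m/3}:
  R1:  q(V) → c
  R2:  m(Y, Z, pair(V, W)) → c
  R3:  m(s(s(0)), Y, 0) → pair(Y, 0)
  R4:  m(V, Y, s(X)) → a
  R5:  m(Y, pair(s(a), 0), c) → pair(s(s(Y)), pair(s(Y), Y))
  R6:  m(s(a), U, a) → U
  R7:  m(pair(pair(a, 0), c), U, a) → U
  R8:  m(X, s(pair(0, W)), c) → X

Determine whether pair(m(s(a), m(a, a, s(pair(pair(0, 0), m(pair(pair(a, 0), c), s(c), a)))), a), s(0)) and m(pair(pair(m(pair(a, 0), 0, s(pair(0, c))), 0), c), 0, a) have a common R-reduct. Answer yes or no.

no — NF(t₁) = pair(a, s(0)), NF(t₂) = 0

Reduce t₁ = pair(m(s(a), m(a, a, s(pair(pair(0, 0), m(pair(pair(a, 0), c), s(c), a)))), a), s(0)):
1. pair(m(s(a), m(a, a, s(pair(pair(0, 0), m(pair(pair(a, 0), c), s(c), a)))), a), s(0))  →  pair(m(a, a, s(pair(pair(0, 0), m(pair(pair(a, 0), c), s(c), a)))), s(0))   [R6 at 1]
2. pair(m(a, a, s(pair(pair(0, 0), m(pair(pair(a, 0), c), s(c), a)))), s(0))  →  pair(a, s(0))   [R4 at 1]

Reduce t₂ = m(pair(pair(m(pair(a, 0), 0, s(pair(0, c))), 0), c), 0, a):
1. m(pair(pair(m(pair(a, 0), 0, s(pair(0, c))), 0), c), 0, a)  →  m(pair(pair(a, 0), c), 0, a)   [R4 at 1.1.1]
2. m(pair(pair(a, 0), c), 0, a)  →  0   [R7 at ε]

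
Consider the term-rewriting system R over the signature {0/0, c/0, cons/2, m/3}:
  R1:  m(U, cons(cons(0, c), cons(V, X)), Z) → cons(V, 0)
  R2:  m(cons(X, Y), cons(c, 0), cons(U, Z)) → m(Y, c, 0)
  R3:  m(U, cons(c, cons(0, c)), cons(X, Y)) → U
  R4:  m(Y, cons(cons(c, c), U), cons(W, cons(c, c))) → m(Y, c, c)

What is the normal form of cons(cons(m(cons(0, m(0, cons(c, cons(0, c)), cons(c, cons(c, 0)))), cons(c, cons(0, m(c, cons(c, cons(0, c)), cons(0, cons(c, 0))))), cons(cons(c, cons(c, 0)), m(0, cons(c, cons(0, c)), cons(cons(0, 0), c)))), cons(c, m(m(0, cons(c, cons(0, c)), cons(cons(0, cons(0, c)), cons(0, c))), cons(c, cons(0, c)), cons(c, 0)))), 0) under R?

cons(cons(cons(0, 0), cons(c, 0)), 0)

1. cons(cons(m(cons(0, m(0, cons(c, cons(0, c)), cons(c, cons(c, 0)))), cons(c, cons(0, m(c, cons(c, cons(0, c)), cons(0, cons(c, 0))))), cons(cons(c, cons(c, 0)), m(0, cons(c, cons(0, c)), cons(cons(0, 0), c)))), cons(c, m(m(0, cons(c, cons(0, c)), cons(cons(0, cons(0, c)), cons(0, c))), cons(c, cons(0, c)), cons(c, 0)))), 0)  →  cons(cons(m(cons(0, 0), cons(c, cons(0, m(c, cons(c, cons(0, c)), cons(0, cons(c, 0))))), cons(cons(c, cons(c, 0)), m(0, cons(c, cons(0, c)), cons(cons(0, 0), c)))), cons(c, m(m(0, cons(c, cons(0, c)), cons(cons(0, cons(0, c)), cons(0, c))), cons(c, cons(0, c)), cons(c, 0)))), 0)   [R3 at 1.1.1.2]
2. cons(cons(m(cons(0, 0), cons(c, cons(0, m(c, cons(c, cons(0, c)), cons(0, cons(c, 0))))), cons(cons(c, cons(c, 0)), m(0, cons(c, cons(0, c)), cons(cons(0, 0), c)))), cons(c, m(m(0, cons(c, cons(0, c)), cons(cons(0, cons(0, c)), cons(0, c))), cons(c, cons(0, c)), cons(c, 0)))), 0)  →  cons(cons(m(cons(0, 0), cons(c, cons(0, c)), cons(cons(c, cons(c, 0)), m(0, cons(c, cons(0, c)), cons(cons(0, 0), c)))), cons(c, m(m(0, cons(c, cons(0, c)), cons(cons(0, cons(0, c)), cons(0, c))), cons(c, cons(0, c)), cons(c, 0)))), 0)   [R3 at 1.1.2.2.2]
3. cons(cons(m(cons(0, 0), cons(c, cons(0, c)), cons(cons(c, cons(c, 0)), m(0, cons(c, cons(0, c)), cons(cons(0, 0), c)))), cons(c, m(m(0, cons(c, cons(0, c)), cons(cons(0, cons(0, c)), cons(0, c))), cons(c, cons(0, c)), cons(c, 0)))), 0)  →  cons(cons(cons(0, 0), cons(c, m(m(0, cons(c, cons(0, c)), cons(cons(0, cons(0, c)), cons(0, c))), cons(c, cons(0, c)), cons(c, 0)))), 0)   [R3 at 1.1]
4. cons(cons(cons(0, 0), cons(c, m(m(0, cons(c, cons(0, c)), cons(cons(0, cons(0, c)), cons(0, c))), cons(c, cons(0, c)), cons(c, 0)))), 0)  →  cons(cons(cons(0, 0), cons(c, m(0, cons(c, cons(0, c)), cons(cons(0, cons(0, c)), cons(0, c))))), 0)   [R3 at 1.2.2]
5. cons(cons(cons(0, 0), cons(c, m(0, cons(c, cons(0, c)), cons(cons(0, cons(0, c)), cons(0, c))))), 0)  →  cons(cons(cons(0, 0), cons(c, 0)), 0)   [R3 at 1.2.2]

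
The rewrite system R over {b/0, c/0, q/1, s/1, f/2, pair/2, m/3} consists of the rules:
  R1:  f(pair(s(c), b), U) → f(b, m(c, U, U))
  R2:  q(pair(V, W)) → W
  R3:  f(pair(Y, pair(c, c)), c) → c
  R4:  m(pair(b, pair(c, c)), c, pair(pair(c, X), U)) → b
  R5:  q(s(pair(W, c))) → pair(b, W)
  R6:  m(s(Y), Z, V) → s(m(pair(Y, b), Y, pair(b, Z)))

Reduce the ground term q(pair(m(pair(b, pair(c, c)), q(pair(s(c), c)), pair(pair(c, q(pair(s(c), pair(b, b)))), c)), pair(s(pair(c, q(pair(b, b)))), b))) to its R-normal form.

pair(s(pair(c, b)), b)

1. q(pair(m(pair(b, pair(c, c)), q(pair(s(c), c)), pair(pair(c, q(pair(s(c), pair(b, b)))), c)), pair(s(pair(c, q(pair(b, b)))), b)))  →  pair(s(pair(c, q(pair(b, b)))), b)   [R2 at ε]
2. pair(s(pair(c, q(pair(b, b)))), b)  →  pair(s(pair(c, b)), b)   [R2 at 1.1.2]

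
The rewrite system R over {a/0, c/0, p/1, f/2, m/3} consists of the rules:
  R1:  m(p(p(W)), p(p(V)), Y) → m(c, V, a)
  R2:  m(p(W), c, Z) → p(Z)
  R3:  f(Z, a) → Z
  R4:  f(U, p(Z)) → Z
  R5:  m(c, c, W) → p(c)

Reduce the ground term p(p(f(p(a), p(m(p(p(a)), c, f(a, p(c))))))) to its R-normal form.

p(p(p(c)))

1. p(p(f(p(a), p(m(p(p(a)), c, f(a, p(c)))))))  →  p(p(m(p(p(a)), c, f(a, p(c)))))   [R4 at 1.1]
2. p(p(m(p(p(a)), c, f(a, p(c)))))  →  p(p(p(f(a, p(c)))))   [R2 at 1.1]
3. p(p(p(f(a, p(c)))))  →  p(p(p(c)))   [R4 at 1.1.1]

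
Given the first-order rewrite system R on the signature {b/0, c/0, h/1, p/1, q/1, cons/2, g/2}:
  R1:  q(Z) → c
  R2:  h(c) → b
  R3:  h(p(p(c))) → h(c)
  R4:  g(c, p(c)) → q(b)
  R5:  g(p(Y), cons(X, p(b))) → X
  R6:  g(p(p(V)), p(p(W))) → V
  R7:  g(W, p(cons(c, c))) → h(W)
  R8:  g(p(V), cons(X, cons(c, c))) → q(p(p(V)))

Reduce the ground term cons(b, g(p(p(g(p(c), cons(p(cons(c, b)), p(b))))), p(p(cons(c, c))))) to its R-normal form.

cons(b, p(cons(c, b)))

1. cons(b, g(p(p(g(p(c), cons(p(cons(c, b)), p(b))))), p(p(cons(c, c)))))  →  cons(b, g(p(c), cons(p(cons(c, b)), p(b))))   [R6 at 2]
2. cons(b, g(p(c), cons(p(cons(c, b)), p(b))))  →  cons(b, p(cons(c, b)))   [R5 at 2]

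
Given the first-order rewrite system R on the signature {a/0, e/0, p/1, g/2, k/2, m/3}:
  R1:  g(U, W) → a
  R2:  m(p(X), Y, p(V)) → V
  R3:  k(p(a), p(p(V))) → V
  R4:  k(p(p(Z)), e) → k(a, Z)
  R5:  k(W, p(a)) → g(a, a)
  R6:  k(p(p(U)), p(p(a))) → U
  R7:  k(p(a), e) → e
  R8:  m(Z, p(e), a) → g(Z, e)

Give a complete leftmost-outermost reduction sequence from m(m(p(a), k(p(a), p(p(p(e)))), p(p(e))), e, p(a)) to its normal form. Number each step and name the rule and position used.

a

1. m(m(p(a), k(p(a), p(p(p(e)))), p(p(e))), e, p(a))  →  m(p(e), e, p(a))   [R2 at 1]
2. m(p(e), e, p(a))  →  a   [R2 at ε]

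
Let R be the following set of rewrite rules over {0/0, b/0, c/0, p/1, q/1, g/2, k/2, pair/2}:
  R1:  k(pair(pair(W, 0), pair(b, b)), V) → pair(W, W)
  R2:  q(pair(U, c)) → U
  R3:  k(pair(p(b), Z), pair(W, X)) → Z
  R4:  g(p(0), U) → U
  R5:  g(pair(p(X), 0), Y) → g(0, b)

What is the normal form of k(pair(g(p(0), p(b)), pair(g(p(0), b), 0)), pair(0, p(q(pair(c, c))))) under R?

pair(b, 0)

1. k(pair(g(p(0), p(b)), pair(g(p(0), b), 0)), pair(0, p(q(pair(c, c)))))  →  k(pair(p(b), pair(g(p(0), b), 0)), pair(0, p(q(pair(c, c)))))   [R4 at 1.1]
2. k(pair(p(b), pair(g(p(0), b), 0)), pair(0, p(q(pair(c, c)))))  →  pair(g(p(0), b), 0)   [R3 at ε]
3. pair(g(p(0), b), 0)  →  pair(b, 0)   [R4 at 1]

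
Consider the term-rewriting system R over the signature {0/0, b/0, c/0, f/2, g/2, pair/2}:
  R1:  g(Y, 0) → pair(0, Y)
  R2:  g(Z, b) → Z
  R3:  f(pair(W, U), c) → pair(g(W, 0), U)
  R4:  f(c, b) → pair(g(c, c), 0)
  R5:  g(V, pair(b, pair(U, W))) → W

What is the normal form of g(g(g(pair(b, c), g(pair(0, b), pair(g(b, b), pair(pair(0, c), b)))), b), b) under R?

1. g(g(g(pair(b, c), g(pair(0, b), pair(g(b, b), pair(pair(0, c), b)))), b), b)  →  g(g(pair(b, c), g(pair(0, b), pair(g(b, b), pair(pair(0, c), b)))), b)   [R2 at ε]
2. g(g(pair(b, c), g(pair(0, b), pair(g(b, b), pair(pair(0, c), b)))), b)  →  g(pair(b, c), g(pair(0, b), pair(g(b, b), pair(pair(0, c), b))))   [R2 at ε]
3. g(pair(b, c), g(pair(0, b), pair(g(b, b), pair(pair(0, c), b))))  →  g(pair(b, c), g(pair(0, b), pair(b, pair(pair(0, c), b))))   [R2 at 2.2.1]
4. g(pair(b, c), g(pair(0, b), pair(b, pair(pair(0, c), b))))  →  g(pair(b, c), b)   [R5 at 2]
5. g(pair(b, c), b)  →  pair(b, c)   [R2 at ε]

pair(b, c)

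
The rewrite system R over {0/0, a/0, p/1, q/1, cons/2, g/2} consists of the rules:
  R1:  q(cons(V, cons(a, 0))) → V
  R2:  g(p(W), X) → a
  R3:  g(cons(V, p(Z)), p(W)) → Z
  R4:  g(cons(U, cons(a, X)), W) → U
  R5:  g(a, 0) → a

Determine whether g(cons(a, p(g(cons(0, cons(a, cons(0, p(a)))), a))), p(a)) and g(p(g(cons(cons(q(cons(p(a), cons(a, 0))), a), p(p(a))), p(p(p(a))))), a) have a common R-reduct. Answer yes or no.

Reduce t₁ = g(cons(a, p(g(cons(0, cons(a, cons(0, p(a)))), a))), p(a)):
1. g(cons(a, p(g(cons(0, cons(a, cons(0, p(a)))), a))), p(a))  →  g(cons(0, cons(a, cons(0, p(a)))), a)   [R3 at ε]
2. g(cons(0, cons(a, cons(0, p(a)))), a)  →  0   [R4 at ε]

Reduce t₂ = g(p(g(cons(cons(q(cons(p(a), cons(a, 0))), a), p(p(a))), p(p(p(a))))), a):
1. g(p(g(cons(cons(q(cons(p(a), cons(a, 0))), a), p(p(a))), p(p(p(a))))), a)  →  a   [R2 at ε]

no — NF(t₁) = 0, NF(t₂) = a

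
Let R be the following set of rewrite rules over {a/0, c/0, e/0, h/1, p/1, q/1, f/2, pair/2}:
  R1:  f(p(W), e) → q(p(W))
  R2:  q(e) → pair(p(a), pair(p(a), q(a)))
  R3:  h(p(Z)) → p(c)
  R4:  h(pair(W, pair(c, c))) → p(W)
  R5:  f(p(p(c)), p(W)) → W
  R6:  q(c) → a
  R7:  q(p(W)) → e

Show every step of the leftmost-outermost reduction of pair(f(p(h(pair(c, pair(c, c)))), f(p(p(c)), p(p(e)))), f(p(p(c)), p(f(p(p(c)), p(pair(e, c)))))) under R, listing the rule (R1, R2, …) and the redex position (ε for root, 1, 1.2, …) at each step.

1. pair(f(p(h(pair(c, pair(c, c)))), f(p(p(c)), p(p(e)))), f(p(p(c)), p(f(p(p(c)), p(pair(e, c))))))  →  pair(f(p(p(c)), f(p(p(c)), p(p(e)))), f(p(p(c)), p(f(p(p(c)), p(pair(e, c))))))   [R4 at 1.1.1]
2. pair(f(p(p(c)), f(p(p(c)), p(p(e)))), f(p(p(c)), p(f(p(p(c)), p(pair(e, c))))))  →  pair(f(p(p(c)), p(e)), f(p(p(c)), p(f(p(p(c)), p(pair(e, c))))))   [R5 at 1.2]
3. pair(f(p(p(c)), p(e)), f(p(p(c)), p(f(p(p(c)), p(pair(e, c))))))  →  pair(e, f(p(p(c)), p(f(p(p(c)), p(pair(e, c))))))   [R5 at 1]
4. pair(e, f(p(p(c)), p(f(p(p(c)), p(pair(e, c))))))  →  pair(e, f(p(p(c)), p(pair(e, c))))   [R5 at 2]
5. pair(e, f(p(p(c)), p(pair(e, c))))  →  pair(e, pair(e, c))   [R5 at 2]

pair(e, pair(e, c))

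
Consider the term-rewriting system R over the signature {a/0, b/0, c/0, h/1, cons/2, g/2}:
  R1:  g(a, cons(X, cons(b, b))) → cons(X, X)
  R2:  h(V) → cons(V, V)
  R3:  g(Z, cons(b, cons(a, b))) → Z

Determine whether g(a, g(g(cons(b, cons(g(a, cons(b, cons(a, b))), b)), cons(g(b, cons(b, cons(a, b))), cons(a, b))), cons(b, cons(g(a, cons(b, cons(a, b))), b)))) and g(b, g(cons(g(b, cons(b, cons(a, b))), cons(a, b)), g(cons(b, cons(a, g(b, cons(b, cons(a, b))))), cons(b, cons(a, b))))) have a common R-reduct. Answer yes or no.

Reduce t₁ = g(a, g(g(cons(b, cons(g(a, cons(b, cons(a, b))), b)), cons(g(b, cons(b, cons(a, b))), cons(a, b))), cons(b, cons(g(a, cons(b, cons(a, b))), b)))):
1. g(a, g(g(cons(b, cons(g(a, cons(b, cons(a, b))), b)), cons(g(b, cons(b, cons(a, b))), cons(a, b))), cons(b, cons(g(a, cons(b, cons(a, b))), b))))  →  g(a, g(g(cons(b, cons(a, b)), cons(g(b, cons(b, cons(a, b))), cons(a, b))), cons(b, cons(g(a, cons(b, cons(a, b))), b))))   [R3 at 2.1.1.2.1]
2. g(a, g(g(cons(b, cons(a, b)), cons(g(b, cons(b, cons(a, b))), cons(a, b))), cons(b, cons(g(a, cons(b, cons(a, b))), b))))  →  g(a, g(g(cons(b, cons(a, b)), cons(b, cons(a, b))), cons(b, cons(g(a, cons(b, cons(a, b))), b))))   [R3 at 2.1.2.1]
3. g(a, g(g(cons(b, cons(a, b)), cons(b, cons(a, b))), cons(b, cons(g(a, cons(b, cons(a, b))), b))))  →  g(a, g(cons(b, cons(a, b)), cons(b, cons(g(a, cons(b, cons(a, b))), b))))   [R3 at 2.1]
4. g(a, g(cons(b, cons(a, b)), cons(b, cons(g(a, cons(b, cons(a, b))), b))))  →  g(a, g(cons(b, cons(a, b)), cons(b, cons(a, b))))   [R3 at 2.2.2.1]
5. g(a, g(cons(b, cons(a, b)), cons(b, cons(a, b))))  →  g(a, cons(b, cons(a, b)))   [R3 at 2]
6. g(a, cons(b, cons(a, b)))  →  a   [R3 at ε]

Reduce t₂ = g(b, g(cons(g(b, cons(b, cons(a, b))), cons(a, b)), g(cons(b, cons(a, g(b, cons(b, cons(a, b))))), cons(b, cons(a, b))))):
1. g(b, g(cons(g(b, cons(b, cons(a, b))), cons(a, b)), g(cons(b, cons(a, g(b, cons(b, cons(a, b))))), cons(b, cons(a, b)))))  →  g(b, g(cons(b, cons(a, b)), g(cons(b, cons(a, g(b, cons(b, cons(a, b))))), cons(b, cons(a, b)))))   [R3 at 2.1.1]
2. g(b, g(cons(b, cons(a, b)), g(cons(b, cons(a, g(b, cons(b, cons(a, b))))), cons(b, cons(a, b)))))  →  g(b, g(cons(b, cons(a, b)), cons(b, cons(a, g(b, cons(b, cons(a, b)))))))   [R3 at 2.2]
3. g(b, g(cons(b, cons(a, b)), cons(b, cons(a, g(b, cons(b, cons(a, b)))))))  →  g(b, g(cons(b, cons(a, b)), cons(b, cons(a, b))))   [R3 at 2.2.2.2]
4. g(b, g(cons(b, cons(a, b)), cons(b, cons(a, b))))  →  g(b, cons(b, cons(a, b)))   [R3 at 2]
5. g(b, cons(b, cons(a, b)))  →  b   [R3 at ε]

no — NF(t₁) = a, NF(t₂) = b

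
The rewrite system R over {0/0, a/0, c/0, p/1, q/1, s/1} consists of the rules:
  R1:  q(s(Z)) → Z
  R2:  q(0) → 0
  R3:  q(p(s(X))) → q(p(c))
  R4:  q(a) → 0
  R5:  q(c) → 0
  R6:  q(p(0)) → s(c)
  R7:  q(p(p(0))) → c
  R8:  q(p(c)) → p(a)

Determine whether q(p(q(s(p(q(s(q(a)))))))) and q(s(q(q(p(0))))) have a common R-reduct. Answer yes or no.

Reduce t₁ = q(p(q(s(p(q(s(q(a)))))))):
1. q(p(q(s(p(q(s(q(a))))))))  →  q(p(p(q(s(q(a))))))   [R1 at 1.1]
2. q(p(p(q(s(q(a))))))  →  q(p(p(q(a))))   [R1 at 1.1.1]
3. q(p(p(q(a))))  →  q(p(p(0)))   [R4 at 1.1.1]
4. q(p(p(0)))  →  c   [R7 at ε]

Reduce t₂ = q(s(q(q(p(0))))):
1. q(s(q(q(p(0)))))  →  q(q(p(0)))   [R1 at ε]
2. q(q(p(0)))  →  q(s(c))   [R6 at 1]
3. q(s(c))  →  c   [R1 at ε]

yes — NF(t₁) = c, NF(t₂) = c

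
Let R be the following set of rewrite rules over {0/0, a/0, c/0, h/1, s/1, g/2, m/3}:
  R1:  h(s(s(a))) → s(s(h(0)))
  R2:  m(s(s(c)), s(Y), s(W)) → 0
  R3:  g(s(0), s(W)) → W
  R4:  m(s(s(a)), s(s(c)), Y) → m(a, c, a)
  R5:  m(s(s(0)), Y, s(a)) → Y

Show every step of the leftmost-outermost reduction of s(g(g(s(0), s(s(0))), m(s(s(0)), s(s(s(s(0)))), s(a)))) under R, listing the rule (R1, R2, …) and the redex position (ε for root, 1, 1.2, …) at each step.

s(s(s(s(0))))

1. s(g(g(s(0), s(s(0))), m(s(s(0)), s(s(s(s(0)))), s(a))))  →  s(g(s(0), m(s(s(0)), s(s(s(s(0)))), s(a))))   [R3 at 1.1]
2. s(g(s(0), m(s(s(0)), s(s(s(s(0)))), s(a))))  →  s(g(s(0), s(s(s(s(0))))))   [R5 at 1.2]
3. s(g(s(0), s(s(s(s(0))))))  →  s(s(s(s(0))))   [R3 at 1]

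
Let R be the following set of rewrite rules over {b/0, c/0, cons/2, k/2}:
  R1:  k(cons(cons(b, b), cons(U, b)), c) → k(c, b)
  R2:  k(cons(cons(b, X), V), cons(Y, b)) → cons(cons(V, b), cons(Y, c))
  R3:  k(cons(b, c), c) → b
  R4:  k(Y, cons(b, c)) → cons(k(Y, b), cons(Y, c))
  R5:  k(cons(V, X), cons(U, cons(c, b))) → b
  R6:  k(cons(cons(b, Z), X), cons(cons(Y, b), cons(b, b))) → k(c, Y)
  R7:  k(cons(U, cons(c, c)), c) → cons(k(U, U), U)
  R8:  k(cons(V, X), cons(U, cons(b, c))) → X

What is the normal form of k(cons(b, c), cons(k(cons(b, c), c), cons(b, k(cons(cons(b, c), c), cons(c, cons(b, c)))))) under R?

c

1. k(cons(b, c), cons(k(cons(b, c), c), cons(b, k(cons(cons(b, c), c), cons(c, cons(b, c))))))  →  k(cons(b, c), cons(b, cons(b, k(cons(cons(b, c), c), cons(c, cons(b, c))))))   [R3 at 2.1]
2. k(cons(b, c), cons(b, cons(b, k(cons(cons(b, c), c), cons(c, cons(b, c))))))  →  k(cons(b, c), cons(b, cons(b, c)))   [R8 at 2.2.2]
3. k(cons(b, c), cons(b, cons(b, c)))  →  c   [R8 at ε]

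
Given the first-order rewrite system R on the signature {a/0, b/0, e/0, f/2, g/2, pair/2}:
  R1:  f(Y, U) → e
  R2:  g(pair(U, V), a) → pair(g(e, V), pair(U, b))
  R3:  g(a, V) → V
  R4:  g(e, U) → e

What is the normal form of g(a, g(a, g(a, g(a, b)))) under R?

1. g(a, g(a, g(a, g(a, b))))  →  g(a, g(a, g(a, b)))   [R3 at ε]
2. g(a, g(a, g(a, b)))  →  g(a, g(a, b))   [R3 at ε]
3. g(a, g(a, b))  →  g(a, b)   [R3 at ε]
4. g(a, b)  →  b   [R3 at ε]

b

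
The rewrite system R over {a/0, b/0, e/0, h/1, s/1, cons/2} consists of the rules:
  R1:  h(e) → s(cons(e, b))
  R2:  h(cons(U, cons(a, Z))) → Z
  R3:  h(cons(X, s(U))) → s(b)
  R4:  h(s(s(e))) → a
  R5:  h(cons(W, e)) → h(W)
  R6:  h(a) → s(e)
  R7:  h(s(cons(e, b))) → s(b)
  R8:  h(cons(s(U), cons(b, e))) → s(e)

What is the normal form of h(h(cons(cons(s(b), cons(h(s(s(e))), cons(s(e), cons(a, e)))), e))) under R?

e

1. h(h(cons(cons(s(b), cons(h(s(s(e))), cons(s(e), cons(a, e)))), e)))  →  h(h(cons(s(b), cons(h(s(s(e))), cons(s(e), cons(a, e))))))   [R5 at 1]
2. h(h(cons(s(b), cons(h(s(s(e))), cons(s(e), cons(a, e))))))  →  h(h(cons(s(b), cons(a, cons(s(e), cons(a, e))))))   [R4 at 1.1.2.1]
3. h(h(cons(s(b), cons(a, cons(s(e), cons(a, e))))))  →  h(cons(s(e), cons(a, e)))   [R2 at 1]
4. h(cons(s(e), cons(a, e)))  →  e   [R2 at ε]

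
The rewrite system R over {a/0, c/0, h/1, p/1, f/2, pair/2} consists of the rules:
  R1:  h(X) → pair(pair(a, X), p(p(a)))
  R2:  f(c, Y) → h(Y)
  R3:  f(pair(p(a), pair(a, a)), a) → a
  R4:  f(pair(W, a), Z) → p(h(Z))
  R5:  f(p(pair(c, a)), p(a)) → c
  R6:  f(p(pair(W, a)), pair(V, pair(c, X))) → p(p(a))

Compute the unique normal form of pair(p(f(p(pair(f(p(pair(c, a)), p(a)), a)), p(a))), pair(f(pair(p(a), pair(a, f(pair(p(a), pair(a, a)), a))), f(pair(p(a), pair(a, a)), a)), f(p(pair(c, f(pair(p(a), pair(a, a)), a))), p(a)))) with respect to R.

1. pair(p(f(p(pair(f(p(pair(c, a)), p(a)), a)), p(a))), pair(f(pair(p(a), pair(a, f(pair(p(a), pair(a, a)), a))), f(pair(p(a), pair(a, a)), a)), f(p(pair(c, f(pair(p(a), pair(a, a)), a))), p(a))))  →  pair(p(f(p(pair(c, a)), p(a))), pair(f(pair(p(a), pair(a, f(pair(p(a), pair(a, a)), a))), f(pair(p(a), pair(a, a)), a)), f(p(pair(c, f(pair(p(a), pair(a, a)), a))), p(a))))   [R5 at 1.1.1.1.1]
2. pair(p(f(p(pair(c, a)), p(a))), pair(f(pair(p(a), pair(a, f(pair(p(a), pair(a, a)), a))), f(pair(p(a), pair(a, a)), a)), f(p(pair(c, f(pair(p(a), pair(a, a)), a))), p(a))))  →  pair(p(c), pair(f(pair(p(a), pair(a, f(pair(p(a), pair(a, a)), a))), f(pair(p(a), pair(a, a)), a)), f(p(pair(c, f(pair(p(a), pair(a, a)), a))), p(a))))   [R5 at 1.1]
3. pair(p(c), pair(f(pair(p(a), pair(a, f(pair(p(a), pair(a, a)), a))), f(pair(p(a), pair(a, a)), a)), f(p(pair(c, f(pair(p(a), pair(a, a)), a))), p(a))))  →  pair(p(c), pair(f(pair(p(a), pair(a, a)), f(pair(p(a), pair(a, a)), a)), f(p(pair(c, f(pair(p(a), pair(a, a)), a))), p(a))))   [R3 at 2.1.1.2.2]
4. pair(p(c), pair(f(pair(p(a), pair(a, a)), f(pair(p(a), pair(a, a)), a)), f(p(pair(c, f(pair(p(a), pair(a, a)), a))), p(a))))  →  pair(p(c), pair(f(pair(p(a), pair(a, a)), a), f(p(pair(c, f(pair(p(a), pair(a, a)), a))), p(a))))   [R3 at 2.1.2]
5. pair(p(c), pair(f(pair(p(a), pair(a, a)), a), f(p(pair(c, f(pair(p(a), pair(a, a)), a))), p(a))))  →  pair(p(c), pair(a, f(p(pair(c, f(pair(p(a), pair(a, a)), a))), p(a))))   [R3 at 2.1]
6. pair(p(c), pair(a, f(p(pair(c, f(pair(p(a), pair(a, a)), a))), p(a))))  →  pair(p(c), pair(a, f(p(pair(c, a)), p(a))))   [R3 at 2.2.1.1.2]
7. pair(p(c), pair(a, f(p(pair(c, a)), p(a))))  →  pair(p(c), pair(a, c))   [R5 at 2.2]

pair(p(c), pair(a, c))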